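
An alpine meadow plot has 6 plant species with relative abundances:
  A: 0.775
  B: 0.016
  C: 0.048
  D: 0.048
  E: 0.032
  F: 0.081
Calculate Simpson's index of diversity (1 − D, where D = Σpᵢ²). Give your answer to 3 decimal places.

D = 0.775² + 0.016² + 0.048² + 0.048² + 0.032² + 0.081² = 0.60063 + 0.00026 + 0.00230 + 0.00230 + 0.00102 + 0.00656 = 0.61307 (working shown to 5 dp, full precision carried).
So 1 − D = 0.38693, i.e. 0.387 to 3 decimal places.

0.387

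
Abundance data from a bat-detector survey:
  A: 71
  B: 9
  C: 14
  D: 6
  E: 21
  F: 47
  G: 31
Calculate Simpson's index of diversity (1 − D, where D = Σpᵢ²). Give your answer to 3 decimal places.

0.774

Total N = 71+9+14+6+21+47+31 = 199, so the proportions are 0.35678, 0.04523, 0.07035, 0.03015, 0.10553, 0.23618, 0.15578 (working shown to 5 dp, full precision carried).
D = 0.35678² + 0.04523² + 0.07035² + 0.03015² + 0.10553² + 0.23618² + 0.15578² = 0.12729 + 0.00205 + 0.00495 + 0.00091 + 0.01114 + 0.05578 + 0.02427 = 0.22638.
So 1 − D = 0.77362, i.e. 0.774 to 3 decimal places.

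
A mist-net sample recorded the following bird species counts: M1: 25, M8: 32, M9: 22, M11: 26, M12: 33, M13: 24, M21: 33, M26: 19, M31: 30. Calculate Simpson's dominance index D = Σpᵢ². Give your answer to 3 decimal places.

0.115

Total N = 25+32+22+26+33+24+33+19+30 = 244, so the proportions are 0.10246, 0.13115, 0.09016, 0.10656, 0.13525, 0.09836, 0.13525, 0.07787, 0.12295 (working shown to 5 dp, full precision carried).
D = 0.10246² + 0.13115² + 0.09016² + 0.10656² + 0.13525² + 0.09836² + 0.13525² + 0.07787² + 0.12295² = 0.01050 + 0.01720 + 0.00813 + 0.01135 + 0.01829 + 0.00967 + 0.01829 + 0.00606 + 0.01512 = 0.11462.
To 3 decimal places, D = 0.115.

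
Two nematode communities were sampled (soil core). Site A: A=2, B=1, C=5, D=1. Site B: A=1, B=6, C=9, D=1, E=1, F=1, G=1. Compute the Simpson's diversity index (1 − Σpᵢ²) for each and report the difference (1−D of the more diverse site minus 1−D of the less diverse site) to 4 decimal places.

Site A: N=9, proportions 0.222222, 0.111111, 0.555556, 0.111111, giving 1−D = 0.617284 (working shown to 6 dp, full precision carried).
Site B: N=20, proportions 0.05, 0.3, 0.45, 0.05, 0.05, 0.05, 0.05, giving 1−D = 0.695000.
Difference = |0.617284 − 0.695000| = 0.077716, i.e. 0.0777 to 4 decimal places.

0.0777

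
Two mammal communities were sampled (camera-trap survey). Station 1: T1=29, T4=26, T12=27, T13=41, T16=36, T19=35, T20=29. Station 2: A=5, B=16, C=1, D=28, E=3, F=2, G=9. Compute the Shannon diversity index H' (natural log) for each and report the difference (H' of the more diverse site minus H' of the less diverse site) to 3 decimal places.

0.433

Station 1: N=223, proportions 0.130045, 0.116592, 0.121076, 0.183857, 0.161435, 0.156951, 0.130045, giving H' = 1.933174 (working shown to 6 dp, full precision carried).
Station 2: N=64, proportions 0.078125, 0.25, 0.015625, 0.4375, 0.046875, 0.03125, 0.140625, giving H' = 1.500016.
Difference = |1.933174 − 1.500016| = 0.433158, i.e. 0.433 to 3 decimal places.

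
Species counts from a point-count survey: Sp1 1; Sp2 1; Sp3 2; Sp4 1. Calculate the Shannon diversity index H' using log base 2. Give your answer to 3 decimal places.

Total N = 1+1+2+1 = 5, so the proportions are 0.2, 0.2, 0.4, 0.2 (working shown to 5 dp, full precision carried).
Each pᵢ log₂ pᵢ term: 0.2×(-2.32193)=-0.46439, 0.2×(-2.32193)=-0.46439, 0.4×(-1.32193)=-0.52877, 0.2×(-2.32193)=-0.46439.
Sum = -1.92193, so H' = 1.922.

1.922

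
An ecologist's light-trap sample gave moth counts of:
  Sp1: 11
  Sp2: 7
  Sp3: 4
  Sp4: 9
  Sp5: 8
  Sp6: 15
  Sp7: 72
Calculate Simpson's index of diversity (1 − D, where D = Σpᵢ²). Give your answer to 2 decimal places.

0.64

Total N = 11+7+4+9+8+15+72 = 126, so the proportions are 0.0873, 0.0556, 0.0317, 0.0714, 0.0635, 0.119, 0.5714 (working shown to 4 dp, full precision carried).
D = 0.0873² + 0.0556² + 0.0317² + 0.0714² + 0.0635² + 0.119² + 0.5714² = 0.0076 + 0.0031 + 0.0010 + 0.0051 + 0.0040 + 0.0142 + 0.3265 = 0.3616.
So 1 − D = 0.6384, i.e. 0.64 to 2 decimal places.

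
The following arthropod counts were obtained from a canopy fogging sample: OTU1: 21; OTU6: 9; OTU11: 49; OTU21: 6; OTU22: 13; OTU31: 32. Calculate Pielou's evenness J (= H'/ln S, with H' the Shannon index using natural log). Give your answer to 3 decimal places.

Total N = 21+9+49+6+13+32 = 130, so the proportions are 0.16154, 0.06923, 0.37692, 0.04615, 0.1, 0.24615 (working shown to 5 dp, full precision carried).
H' = −Σ pᵢ ln pᵢ = −((-0.29449) + (-0.18487) + (-0.36777) + (-0.14196) + (-0.23026) + (-0.34506)) = 1.56440.
With S = 6 species, ln S = 1.79176, so J = 1.56440/1.79176 = 0.87311, i.e. 0.873 to 3 decimal places.

0.873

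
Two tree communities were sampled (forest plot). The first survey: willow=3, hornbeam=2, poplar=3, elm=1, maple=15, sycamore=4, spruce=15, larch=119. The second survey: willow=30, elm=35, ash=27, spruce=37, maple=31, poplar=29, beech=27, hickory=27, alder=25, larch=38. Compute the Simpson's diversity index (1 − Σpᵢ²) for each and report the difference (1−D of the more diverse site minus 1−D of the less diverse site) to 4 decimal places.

0.4562

The first survey: N=162, proportions 0.018519, 0.012346, 0.018519, 0.006173, 0.092593, 0.024691, 0.092593, 0.734568, giving 1−D = 0.441777 (working shown to 6 dp, full precision carried).
The second survey: N=306, proportions 0.098039, 0.114379, 0.088235, 0.120915, 0.101307, 0.094771, 0.088235, 0.088235, 0.081699, 0.124183, giving 1−D = 0.897988.
Difference = |0.441777 − 0.897988| = 0.456211, i.e. 0.4562 to 4 decimal places.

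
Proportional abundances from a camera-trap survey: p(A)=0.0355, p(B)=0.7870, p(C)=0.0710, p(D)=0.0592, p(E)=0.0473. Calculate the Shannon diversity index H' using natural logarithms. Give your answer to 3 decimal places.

Each pᵢ ln pᵢ term (working shown to 5 dp, full precision carried): 0.0355×(-3.33822)=-0.11851, 0.787×(-0.23953)=-0.18851, 0.071×(-2.64508)=-0.18780, 0.0592×(-2.82683)=-0.16735, 0.0473×(-3.05124)=-0.14432.
Sum = -0.80649, so H' = 0.806.

0.806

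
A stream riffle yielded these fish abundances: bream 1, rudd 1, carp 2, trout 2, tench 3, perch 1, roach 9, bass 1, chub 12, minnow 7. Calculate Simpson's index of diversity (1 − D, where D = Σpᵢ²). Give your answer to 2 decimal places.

Total N = 1+1+2+2+3+1+9+1+12+7 = 39, so the proportions are 0.0256, 0.0256, 0.0513, 0.0513, 0.0769, 0.0256, 0.2308, 0.0256, 0.3077, 0.1795 (working shown to 4 dp, full precision carried).
D = 0.0256² + 0.0256² + 0.0513² + 0.0513² + 0.0769² + 0.0256² + 0.2308² + 0.0256² + 0.3077² + 0.1795² = 0.0007 + 0.0007 + 0.0026 + 0.0026 + 0.0059 + 0.0007 + 0.0533 + 0.0007 + 0.0947 + 0.0322 = 0.1940.
So 1 − D = 0.8060, i.e. 0.81 to 2 decimal places.

0.81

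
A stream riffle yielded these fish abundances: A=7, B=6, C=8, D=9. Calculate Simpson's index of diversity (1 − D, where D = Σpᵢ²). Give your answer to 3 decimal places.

Total N = 7+6+8+9 = 30, so the proportions are 0.23333, 0.2, 0.26667, 0.3 (working shown to 5 dp, full precision carried).
D = 0.23333² + 0.2² + 0.26667² + 0.3² = 0.05444 + 0.04000 + 0.07111 + 0.09000 = 0.25556.
So 1 − D = 0.74444, i.e. 0.744 to 3 decimal places.

0.744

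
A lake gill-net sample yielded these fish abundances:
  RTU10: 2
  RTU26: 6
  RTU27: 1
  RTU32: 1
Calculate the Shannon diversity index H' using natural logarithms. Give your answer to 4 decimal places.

Total N = 2+6+1+1 = 10, so the proportions are 0.2, 0.6, 0.1, 0.1 (working shown to 6 dp, full precision carried).
Each pᵢ ln pᵢ term: 0.2×(-1.609438)=-0.321888, 0.6×(-0.510826)=-0.306495, 0.1×(-2.302585)=-0.230259, 0.1×(-2.302585)=-0.230259.
Sum = -1.088900, so H' = 1.0889.

1.0889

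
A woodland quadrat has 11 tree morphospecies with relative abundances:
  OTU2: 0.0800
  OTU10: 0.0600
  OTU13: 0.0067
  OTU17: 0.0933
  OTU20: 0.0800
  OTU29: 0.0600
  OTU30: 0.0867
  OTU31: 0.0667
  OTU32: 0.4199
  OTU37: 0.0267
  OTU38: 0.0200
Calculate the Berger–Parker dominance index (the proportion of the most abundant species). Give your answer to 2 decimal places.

The largest proportion is 0.4199, i.e. d = 0.42 to 2 decimal places.

0.42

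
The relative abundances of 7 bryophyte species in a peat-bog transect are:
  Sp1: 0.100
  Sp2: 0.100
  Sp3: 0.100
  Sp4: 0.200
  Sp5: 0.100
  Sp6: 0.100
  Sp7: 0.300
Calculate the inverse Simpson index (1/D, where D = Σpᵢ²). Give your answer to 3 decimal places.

D = 0.1² + 0.1² + 0.1² + 0.2² + 0.1² + 0.1² + 0.3² = 0.0100000 + 0.0100000 + 0.0100000 + 0.0400000 + 0.0100000 + 0.0100000 + 0.0900000 = 0.1800000 (working shown to 7 dp, full precision carried).
So 1/D = 5.55556, i.e. 5.556 to 3 decimal places.

5.556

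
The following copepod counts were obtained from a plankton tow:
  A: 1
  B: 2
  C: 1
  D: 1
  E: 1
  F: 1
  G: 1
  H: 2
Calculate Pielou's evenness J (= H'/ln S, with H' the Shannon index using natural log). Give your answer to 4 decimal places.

Total N = 1+2+1+1+1+1+1+2 = 10, so the proportions are 0.1, 0.2, 0.1, 0.1, 0.1, 0.1, 0.1, 0.2 (working shown to 6 dp, full precision carried).
H' = −Σ pᵢ ln pᵢ = −((-0.230259) + (-0.321888) + (-0.230259) + (-0.230259) + (-0.230259) + (-0.230259) + (-0.230259) + (-0.321888)) = 2.025326.
With S = 8 species, ln S = 2.079442, so J = 2.025326/2.079442 = 0.973976, i.e. 0.9740 to 4 decimal places.

0.9740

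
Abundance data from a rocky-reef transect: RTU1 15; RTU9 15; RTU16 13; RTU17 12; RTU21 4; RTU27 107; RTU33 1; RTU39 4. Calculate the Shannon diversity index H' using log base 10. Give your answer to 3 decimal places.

0.568

Total N = 15+15+13+12+4+107+1+4 = 171, so the proportions are 0.08772, 0.08772, 0.07602, 0.07018, 0.02339, 0.62573, 0.00585, 0.02339 (working shown to 5 dp, full precision carried).
Each pᵢ log₁₀ pᵢ term: 0.08772×(-1.05690)=-0.09271, 0.08772×(-1.05690)=-0.09271, 0.07602×(-1.11905)=-0.08507, 0.07018×(-1.15381)=-0.08097, 0.02339×(-1.63094)=-0.03815, 0.62573×(-0.20361)=-0.12741, 0.00585×(-2.23300)=-0.01306, 0.02339×(-1.63094)=-0.03815.
Sum = -0.56823, so H' = 0.568.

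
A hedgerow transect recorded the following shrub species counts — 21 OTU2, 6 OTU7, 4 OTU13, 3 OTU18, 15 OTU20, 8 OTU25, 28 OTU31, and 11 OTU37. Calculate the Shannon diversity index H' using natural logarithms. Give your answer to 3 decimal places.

1.851

Total N = 21+6+4+3+15+8+28+11 = 96, so the proportions are 0.21875, 0.0625, 0.04167, 0.03125, 0.15625, 0.08333, 0.29167, 0.11458 (working shown to 5 dp, full precision carried).
Each pᵢ ln pᵢ term: 0.21875×(-1.51983)=-0.33246, 0.0625×(-2.77259)=-0.17329, 0.04167×(-3.17805)=-0.13242, 0.03125×(-3.46574)=-0.10830, 0.15625×(-1.85630)=-0.29005, 0.08333×(-2.48491)=-0.20708, 0.29167×(-1.23214)=-0.35938, 0.11458×(-2.16645)=-0.24824.
Sum = -1.85121, so H' = 1.851.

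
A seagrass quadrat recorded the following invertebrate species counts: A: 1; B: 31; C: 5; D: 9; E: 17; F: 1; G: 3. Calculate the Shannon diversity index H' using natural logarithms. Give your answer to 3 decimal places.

1.433

Total N = 1+31+5+9+17+1+3 = 67, so the proportions are 0.01493, 0.46269, 0.07463, 0.13433, 0.25373, 0.01493, 0.04478 (working shown to 5 dp, full precision carried).
Each pᵢ ln pᵢ term: 0.01493×(-4.20469)=-0.06276, 0.46269×(-0.77071)=-0.35660, 0.07463×(-2.59525)=-0.19368, 0.13433×(-2.00747)=-0.26966, 0.25373×(-1.37148)=-0.34799, 0.01493×(-4.20469)=-0.06276, 0.04478×(-3.10608)=-0.13908.
Sum = -1.43251, so H' = 1.433.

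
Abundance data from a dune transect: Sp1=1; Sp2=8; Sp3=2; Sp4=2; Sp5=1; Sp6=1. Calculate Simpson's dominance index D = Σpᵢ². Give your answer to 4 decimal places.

Total N = 1+8+2+2+1+1 = 15, so the proportions are 0.066667, 0.533333, 0.133333, 0.133333, 0.066667, 0.066667 (working shown to 6 dp, full precision carried).
D = 0.066667² + 0.533333² + 0.133333² + 0.133333² + 0.066667² + 0.066667² = 0.004444 + 0.284444 + 0.017778 + 0.017778 + 0.004444 + 0.004444 = 0.333333.
To 4 decimal places, D = 0.3333.

0.3333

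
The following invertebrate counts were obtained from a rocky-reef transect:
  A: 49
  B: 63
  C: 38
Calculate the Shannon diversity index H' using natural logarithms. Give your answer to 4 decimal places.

Total N = 49+63+38 = 150, so the proportions are 0.326667, 0.42, 0.253333 (working shown to 6 dp, full precision carried).
Each pᵢ ln pᵢ term: 0.326667×(-1.118815)=-0.365480, 0.42×(-0.867501)=-0.364350, 0.253333×(-1.373049)=-0.347839.
Sum = -1.077669, so H' = 1.0777.

1.0777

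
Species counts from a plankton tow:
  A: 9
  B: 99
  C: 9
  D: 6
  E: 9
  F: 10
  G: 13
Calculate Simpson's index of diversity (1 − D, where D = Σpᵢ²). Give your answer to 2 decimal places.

Total N = 9+99+9+6+9+10+13 = 155, so the proportions are 0.0581, 0.6387, 0.0581, 0.0387, 0.0581, 0.0645, 0.0839 (working shown to 4 dp, full precision carried).
D = 0.0581² + 0.6387² + 0.0581² + 0.0387² + 0.0581² + 0.0645² + 0.0839² = 0.0034 + 0.4080 + 0.0034 + 0.0015 + 0.0034 + 0.0042 + 0.0070 = 0.4308.
So 1 − D = 0.5692, i.e. 0.57 to 2 decimal places.

0.57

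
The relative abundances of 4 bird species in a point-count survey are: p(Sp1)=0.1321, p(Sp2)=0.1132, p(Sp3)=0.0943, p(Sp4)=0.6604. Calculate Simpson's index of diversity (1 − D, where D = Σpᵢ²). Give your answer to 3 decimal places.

0.525

D = 0.1321² + 0.1132² + 0.0943² + 0.6604² = 0.01745 + 0.01281 + 0.00889 + 0.43613 = 0.47529 (working shown to 5 dp, full precision carried).
So 1 − D = 0.52471, i.e. 0.525 to 3 decimal places.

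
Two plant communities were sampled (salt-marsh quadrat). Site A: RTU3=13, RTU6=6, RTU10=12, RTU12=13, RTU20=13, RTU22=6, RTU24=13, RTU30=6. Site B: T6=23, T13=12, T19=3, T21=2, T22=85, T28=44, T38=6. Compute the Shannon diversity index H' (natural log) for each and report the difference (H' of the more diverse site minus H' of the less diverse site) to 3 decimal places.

0.638

Site A: N=82, proportions 0.15854, 0.07317, 0.14634, 0.15854, 0.15854, 0.07317, 0.15854, 0.07317, giving H' = 2.02321 (working shown to 5 dp, full precision carried).
Site B: N=175, proportions 0.13143, 0.06857, 0.01714, 0.01143, 0.48571, 0.25143, 0.03429, giving H' = 1.38480.
Difference = |2.02321 − 1.38480| = 0.63841, i.e. 0.638 to 3 decimal places.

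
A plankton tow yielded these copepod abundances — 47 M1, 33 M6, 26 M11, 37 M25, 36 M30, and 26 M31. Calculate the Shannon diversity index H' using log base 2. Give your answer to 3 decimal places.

Total N = 47+33+26+37+36+26 = 205, so the proportions are 0.22927, 0.16098, 0.12683, 0.18049, 0.17561, 0.12683 (working shown to 5 dp, full precision carried).
Each pᵢ log₂ pᵢ term: 0.22927×(-2.12489)=-0.48717, 0.16098×(-2.63509)=-0.42418, 0.12683×(-2.97904)=-0.37783, 0.18049×(-2.47003)=-0.44581, 0.17561×(-2.50956)=-0.44070, 0.12683×(-2.97904)=-0.37783.
Sum = -2.55353, so H' = 2.554.

2.554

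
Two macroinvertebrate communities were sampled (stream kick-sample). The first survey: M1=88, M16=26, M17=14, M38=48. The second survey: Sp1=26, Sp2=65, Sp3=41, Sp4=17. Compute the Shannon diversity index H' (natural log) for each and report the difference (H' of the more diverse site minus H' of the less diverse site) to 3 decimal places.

0.084

The first survey: N=176, proportions 0.5, 0.14773, 0.07955, 0.27273, giving H' = 1.18480 (working shown to 5 dp, full precision carried).
The second survey: N=149, proportions 0.1745, 0.43624, 0.27517, 0.11409, giving H' = 1.26927.
Difference = |1.18480 − 1.26927| = 0.08447, i.e. 0.084 to 3 decimal places.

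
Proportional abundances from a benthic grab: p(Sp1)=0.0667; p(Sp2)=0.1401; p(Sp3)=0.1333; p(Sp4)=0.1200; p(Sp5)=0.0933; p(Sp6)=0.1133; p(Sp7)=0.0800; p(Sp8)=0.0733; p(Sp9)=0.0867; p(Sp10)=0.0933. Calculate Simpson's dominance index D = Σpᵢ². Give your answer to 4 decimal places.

0.1058

D = 0.0667² + 0.1401² + 0.1333² + 0.12² + 0.0933² + 0.1133² + 0.08² + 0.0733² + 0.0867² + 0.0933² = 0.004449 + 0.019628 + 0.017769 + 0.014400 + 0.008705 + 0.012837 + 0.006400 + 0.005373 + 0.007517 + 0.008705 = 0.105782 (working shown to 6 dp, full precision carried).
To 4 decimal places, D = 0.1058.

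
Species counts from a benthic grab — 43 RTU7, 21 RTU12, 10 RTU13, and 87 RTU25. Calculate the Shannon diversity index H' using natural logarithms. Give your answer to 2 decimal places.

Total N = 43+21+10+87 = 161, so the proportions are 0.2671, 0.1304, 0.0621, 0.5404 (working shown to 4 dp, full precision carried).
Each pᵢ ln pᵢ term: 0.2671×(-1.3202)=-0.3526, 0.1304×(-2.0369)=-0.2657, 0.0621×(-2.7788)=-0.1726, 0.5404×(-0.6155)=-0.3326.
Sum = -1.1235, so H' = 1.12.

1.12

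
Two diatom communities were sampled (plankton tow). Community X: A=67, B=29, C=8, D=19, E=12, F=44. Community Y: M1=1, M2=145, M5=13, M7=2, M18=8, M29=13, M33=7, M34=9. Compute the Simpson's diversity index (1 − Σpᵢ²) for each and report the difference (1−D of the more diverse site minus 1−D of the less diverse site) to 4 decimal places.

Community X: N=179, proportions 0.3743017, 0.1620112, 0.0446927, 0.1061453, 0.0670391, 0.2458101, giving 1−D = 0.7554696 (working shown to 7 dp, full precision carried).
Community Y: N=198, proportions 0.0050505, 0.7323232, 0.0656566, 0.010101, 0.040404, 0.0656566, 0.0353535, 0.0454545, giving 1−D = 0.4500051.
Difference = |0.7554696 − 0.4500051| = 0.3054645, i.e. 0.3055 to 4 decimal places.

0.3055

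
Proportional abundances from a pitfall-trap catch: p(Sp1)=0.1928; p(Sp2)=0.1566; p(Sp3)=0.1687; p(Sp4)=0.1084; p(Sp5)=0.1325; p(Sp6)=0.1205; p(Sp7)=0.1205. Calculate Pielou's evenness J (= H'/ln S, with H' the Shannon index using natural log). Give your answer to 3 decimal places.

0.990

H' = −Σ pᵢ ln pᵢ = −((-0.31737) + (-0.29035) + (-0.30022) + (-0.24086) + (-0.26781) + (-0.25499) + (-0.25499)) = 1.92658 (working shown to 5 dp, full precision carried).
With S = 7 species, ln S = 1.94591, so J = 1.92658/1.94591 = 0.99007, i.e. 0.990 to 3 decimal places.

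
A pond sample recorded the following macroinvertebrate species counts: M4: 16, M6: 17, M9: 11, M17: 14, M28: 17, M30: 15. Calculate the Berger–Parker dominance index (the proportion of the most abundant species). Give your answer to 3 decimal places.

Total N = 16+17+11+14+17+15 = 90, so the proportions are 0.17778, 0.18889, 0.12222, 0.15556, 0.18889, 0.16667 (working shown to 5 dp, full precision carried).
The largest proportion is 0.18889, i.e. d = 0.189 to 3 decimal places.

0.189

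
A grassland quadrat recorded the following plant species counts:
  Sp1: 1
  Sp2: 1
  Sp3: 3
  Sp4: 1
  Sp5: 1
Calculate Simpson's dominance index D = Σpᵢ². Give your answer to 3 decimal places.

Total N = 1+1+3+1+1 = 7, so the proportions are 0.14286, 0.14286, 0.42857, 0.14286, 0.14286 (working shown to 5 dp, full precision carried).
D = 0.14286² + 0.14286² + 0.42857² + 0.14286² + 0.14286² = 0.02041 + 0.02041 + 0.18367 + 0.02041 + 0.02041 = 0.26531.
To 3 decimal places, D = 0.265.

0.265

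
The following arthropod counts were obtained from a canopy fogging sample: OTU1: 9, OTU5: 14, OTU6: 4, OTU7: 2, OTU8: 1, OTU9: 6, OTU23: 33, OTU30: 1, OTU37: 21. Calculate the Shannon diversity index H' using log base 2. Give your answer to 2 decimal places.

Total N = 9+14+4+2+1+6+33+1+21 = 91, so the proportions are 0.0989, 0.1538, 0.044, 0.022, 0.011, 0.0659, 0.3626, 0.011, 0.2308 (working shown to 4 dp, full precision carried).
Each pᵢ log₂ pᵢ term: 0.0989×(-3.3379)=-0.3301, 0.1538×(-2.7004)=-0.4155, 0.044×(-4.5078)=-0.1981, 0.022×(-5.5078)=-0.1211, 0.011×(-6.5078)=-0.0715, 0.0659×(-3.9228)=-0.2586, 0.3626×(-1.4634)=-0.5307, 0.011×(-6.5078)=-0.0715, 0.2308×(-2.1155)=-0.4882.
Sum = -2.4853, so H' = 2.49.

2.49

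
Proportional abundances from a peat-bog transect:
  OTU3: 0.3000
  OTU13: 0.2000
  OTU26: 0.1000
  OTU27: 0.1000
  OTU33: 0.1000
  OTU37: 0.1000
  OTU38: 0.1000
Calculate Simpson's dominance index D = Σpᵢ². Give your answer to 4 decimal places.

0.1800

D = 0.3² + 0.2² + 0.1² + 0.1² + 0.1² + 0.1² + 0.1² = 0.090000 + 0.040000 + 0.010000 + 0.010000 + 0.010000 + 0.010000 + 0.010000 = 0.180000 (working shown to 6 dp, full precision carried).
To 4 decimal places, D = 0.1800.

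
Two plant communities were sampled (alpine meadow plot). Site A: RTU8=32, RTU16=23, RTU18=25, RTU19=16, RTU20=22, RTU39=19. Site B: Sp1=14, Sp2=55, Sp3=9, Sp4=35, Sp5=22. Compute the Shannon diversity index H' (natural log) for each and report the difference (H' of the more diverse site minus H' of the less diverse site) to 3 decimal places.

0.341

Site A: N=137, proportions 0.23358, 0.16788, 0.18248, 0.11679, 0.16058, 0.13869, giving H' = 1.76815 (working shown to 5 dp, full precision carried).
Site B: N=135, proportions 0.1037, 0.40741, 0.06667, 0.25926, 0.16296, giving H' = 1.42701.
Difference = |1.76815 − 1.42701| = 0.34114, i.e. 0.341 to 3 decimal places.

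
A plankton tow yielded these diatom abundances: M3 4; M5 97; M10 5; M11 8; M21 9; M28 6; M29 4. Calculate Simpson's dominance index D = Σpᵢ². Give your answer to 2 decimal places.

Total N = 4+97+5+8+9+6+4 = 133, so the proportions are 0.0301, 0.7293, 0.0376, 0.0602, 0.0677, 0.0451, 0.0301 (working shown to 4 dp, full precision carried).
D = 0.0301² + 0.7293² + 0.0376² + 0.0602² + 0.0677² + 0.0451² + 0.0301² = 0.0009 + 0.5319 + 0.0014 + 0.0036 + 0.0046 + 0.0020 + 0.0009 = 0.5454.
To 2 decimal places, D = 0.55.

0.55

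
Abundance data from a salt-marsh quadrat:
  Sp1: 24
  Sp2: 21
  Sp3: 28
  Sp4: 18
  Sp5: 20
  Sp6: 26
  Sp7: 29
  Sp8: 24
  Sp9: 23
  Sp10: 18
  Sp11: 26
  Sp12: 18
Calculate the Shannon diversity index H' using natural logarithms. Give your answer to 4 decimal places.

2.4714

Total N = 24+21+28+18+20+26+29+24+23+18+26+18 = 275, so the proportions are 0.087273, 0.076364, 0.101818, 0.065455, 0.072727, 0.094545, 0.105455, 0.087273, 0.083636, 0.065455, 0.094545, 0.065455 (working shown to 6 dp, full precision carried).
Each pᵢ ln pᵢ term: 0.087273×(-2.438717)=-0.212834, 0.076364×(-2.572249)=-0.196426, 0.101818×(-2.284567)=-0.232610, 0.065455×(-2.726399)=-0.178455, 0.072727×(-2.621039)=-0.190621, 0.094545×(-2.358675)=-0.223002, 0.105455×(-2.249475)=-0.237217, 0.087273×(-2.438717)=-0.212834, 0.083636×(-2.481277)=-0.207525, 0.065455×(-2.726399)=-0.178455, 0.094545×(-2.358675)=-0.223002, 0.065455×(-2.726399)=-0.178455.
Sum = -2.471437, so H' = 2.4714.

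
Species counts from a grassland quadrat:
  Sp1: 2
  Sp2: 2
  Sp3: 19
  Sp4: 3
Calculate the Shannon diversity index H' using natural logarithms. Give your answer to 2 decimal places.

0.87

Total N = 2+2+19+3 = 26, so the proportions are 0.0769, 0.0769, 0.7308, 0.1154 (working shown to 4 dp, full precision carried).
Each pᵢ ln pᵢ term: 0.0769×(-2.5649)=-0.1973, 0.0769×(-2.5649)=-0.1973, 0.7308×(-0.3137)=-0.2292, 0.1154×(-2.1595)=-0.2492.
Sum = -0.8730, so H' = 0.87.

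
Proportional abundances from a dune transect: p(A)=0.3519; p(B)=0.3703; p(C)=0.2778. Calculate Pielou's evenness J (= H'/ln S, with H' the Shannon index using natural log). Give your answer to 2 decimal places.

H' = −Σ pᵢ ln pᵢ = −((-0.3675) + (-0.3679) + (-0.3558)) = 1.0912 (working shown to 4 dp, full precision carried).
With S = 3 species, ln S = 1.0986, so J = 1.0912/1.0986 = 0.9933, i.e. 0.99 to 2 decimal places.

0.99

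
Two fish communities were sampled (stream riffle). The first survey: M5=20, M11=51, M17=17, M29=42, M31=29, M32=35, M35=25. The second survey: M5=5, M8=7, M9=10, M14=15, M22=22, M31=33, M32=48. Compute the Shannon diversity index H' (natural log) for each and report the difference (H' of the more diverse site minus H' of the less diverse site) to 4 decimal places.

The first survey: N=219, proportions 0.0913242, 0.23287671, 0.07762557, 0.19178082, 0.13242009, 0.15981735, 0.11415525, giving H' = 1.88155958 (working shown to 8 dp, full precision carried).
The second survey: N=140, proportions 0.03571429, 0.05, 0.07142857, 0.10714286, 0.15714286, 0.23571429, 0.34285714, giving H' = 1.69506745.
Difference = |1.88155958 − 1.69506745| = 0.18649213, i.e. 0.1865 to 4 decimal places.

0.1865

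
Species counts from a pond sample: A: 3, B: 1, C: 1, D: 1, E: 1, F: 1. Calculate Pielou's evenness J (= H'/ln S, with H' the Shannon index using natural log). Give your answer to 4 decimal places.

0.9306

Total N = 3+1+1+1+1+1 = 8, so the proportions are 0.375, 0.125, 0.125, 0.125, 0.125, 0.125 (working shown to 6 dp, full precision carried).
H' = −Σ pᵢ ln pᵢ = −((-0.367811) + (-0.259930) + (-0.259930) + (-0.259930) + (-0.259930) + (-0.259930)) = 1.667462.
With S = 6 species, ln S = 1.791759, so J = 1.667462/1.791759 = 0.930628, i.e. 0.9306 to 4 decimal places.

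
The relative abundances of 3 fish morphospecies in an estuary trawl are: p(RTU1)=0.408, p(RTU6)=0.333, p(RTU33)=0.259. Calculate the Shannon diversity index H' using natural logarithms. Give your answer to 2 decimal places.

1.08

Each pᵢ ln pᵢ term (working shown to 4 dp, full precision carried): 0.408×(-0.8965)=-0.3658, 0.333×(-1.0996)=-0.3662, 0.259×(-1.3509)=-0.3499.
Sum = -1.0818, so H' = 1.08.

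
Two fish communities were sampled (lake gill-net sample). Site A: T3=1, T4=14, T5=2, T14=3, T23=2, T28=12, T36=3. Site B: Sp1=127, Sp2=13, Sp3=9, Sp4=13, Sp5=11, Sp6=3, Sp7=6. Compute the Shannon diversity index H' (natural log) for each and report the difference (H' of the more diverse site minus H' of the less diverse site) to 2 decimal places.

0.43

Site A: N=37, proportions 0.02703, 0.37838, 0.05405, 0.08108, 0.05405, 0.32432, 0.08108, giving H' = 1.55335 (working shown to 5 dp, full precision carried).
Site B: N=182, proportions 0.6978, 0.07143, 0.04945, 0.07143, 0.06044, 0.01648, 0.03297, giving H' = 1.12654.
Difference = |1.55335 − 1.12654| = 0.42681, i.e. 0.43 to 2 decimal places.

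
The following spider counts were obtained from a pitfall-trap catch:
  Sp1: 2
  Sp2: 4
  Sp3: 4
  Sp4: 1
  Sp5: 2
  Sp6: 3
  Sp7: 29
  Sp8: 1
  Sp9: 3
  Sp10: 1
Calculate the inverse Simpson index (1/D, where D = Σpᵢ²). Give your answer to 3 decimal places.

2.772

Total N = 2+4+4+1+2+3+29+1+3+1 = 50, so the proportions are 0.04, 0.08, 0.08, 0.02, 0.04, 0.06, 0.58, 0.02, 0.06, 0.02 (working shown to 6 dp, full precision carried).
D = 0.04² + 0.08² + 0.08² + 0.02² + 0.04² + 0.06² + 0.58² + 0.02² + 0.06² + 0.02² = 0.001600 + 0.006400 + 0.006400 + 0.000400 + 0.001600 + 0.003600 + 0.336400 + 0.000400 + 0.003600 + 0.000400 = 0.360800.
So 1/D = 2.77162, i.e. 2.772 to 3 decimal places.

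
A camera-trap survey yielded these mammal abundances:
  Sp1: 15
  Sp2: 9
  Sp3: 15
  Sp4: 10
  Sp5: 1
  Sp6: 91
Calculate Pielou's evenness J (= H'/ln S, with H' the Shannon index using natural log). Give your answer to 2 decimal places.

0.65

Total N = 15+9+15+10+1+91 = 141, so the proportions are 0.1064, 0.0638, 0.1064, 0.0709, 0.0071, 0.6454 (working shown to 4 dp, full precision carried).
H' = −Σ pᵢ ln pᵢ = −((-0.2384) + (-0.1756) + (-0.2384) + (-0.1877) + (-0.0351) + (-0.2826)) = 1.1578.
With S = 6 species, ln S = 1.7918, so J = 1.1578/1.7918 = 0.6462, i.e. 0.65 to 2 decimal places.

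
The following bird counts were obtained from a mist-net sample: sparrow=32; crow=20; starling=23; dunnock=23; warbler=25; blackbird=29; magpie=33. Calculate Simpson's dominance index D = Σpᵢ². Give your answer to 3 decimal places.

0.147

Total N = 32+20+23+23+25+29+33 = 185, so the proportions are 0.17297, 0.10811, 0.12432, 0.12432, 0.13514, 0.15676, 0.17838 (working shown to 5 dp, full precision carried).
D = 0.17297² + 0.10811² + 0.12432² + 0.12432² + 0.13514² + 0.15676² + 0.17838² = 0.02992 + 0.01169 + 0.01546 + 0.01546 + 0.01826 + 0.02457 + 0.03182 = 0.14717.
To 3 decimal places, D = 0.147.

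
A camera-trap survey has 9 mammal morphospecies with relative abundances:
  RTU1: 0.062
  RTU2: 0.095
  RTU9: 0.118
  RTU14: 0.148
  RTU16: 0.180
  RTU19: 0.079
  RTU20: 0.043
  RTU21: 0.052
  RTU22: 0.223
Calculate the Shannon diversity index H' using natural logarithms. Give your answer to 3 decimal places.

Each pᵢ ln pᵢ term (working shown to 5 dp, full precision carried): 0.062×(-2.78062)=-0.17240, 0.095×(-2.35388)=-0.22362, 0.118×(-2.13707)=-0.25217, 0.148×(-1.91054)=-0.28276, 0.18×(-1.71480)=-0.30866, 0.079×(-2.53831)=-0.20053, 0.043×(-3.14656)=-0.13530, 0.052×(-2.95651)=-0.15374, 0.223×(-1.50058)=-0.33463.
Sum = -2.06381, so H' = 2.064.

2.064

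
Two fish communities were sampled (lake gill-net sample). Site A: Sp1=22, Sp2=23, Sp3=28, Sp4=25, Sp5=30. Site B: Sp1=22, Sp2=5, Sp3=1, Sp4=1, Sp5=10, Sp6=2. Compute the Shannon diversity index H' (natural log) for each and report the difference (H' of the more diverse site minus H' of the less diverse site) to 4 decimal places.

0.3393

Site A: N=128, proportions 0.171875, 0.179688, 0.21875, 0.195312, 0.234375, giving H' = 1.602586 (working shown to 6 dp, full precision carried).
Site B: N=41, proportions 0.536585, 0.121951, 0.02439, 0.02439, 0.243902, 0.04878, giving H' = 1.263273.
Difference = |1.602586 − 1.263273| = 0.339313, i.e. 0.3393 to 4 decimal places.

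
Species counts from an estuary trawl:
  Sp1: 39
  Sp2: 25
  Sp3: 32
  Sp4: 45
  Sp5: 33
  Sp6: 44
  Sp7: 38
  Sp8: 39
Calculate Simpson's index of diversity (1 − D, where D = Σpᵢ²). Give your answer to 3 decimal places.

0.871

Total N = 39+25+32+45+33+44+38+39 = 295, so the proportions are 0.1322, 0.08475, 0.10847, 0.15254, 0.11186, 0.14915, 0.12881, 0.1322 (working shown to 5 dp, full precision carried).
D = 0.1322² + 0.08475² + 0.10847² + 0.15254² + 0.11186² + 0.14915² + 0.12881² + 0.1322² = 0.01748 + 0.00718 + 0.01177 + 0.02327 + 0.01251 + 0.02225 + 0.01659 + 0.01748 = 0.12853.
So 1 − D = 0.87147, i.e. 0.871 to 3 decimal places.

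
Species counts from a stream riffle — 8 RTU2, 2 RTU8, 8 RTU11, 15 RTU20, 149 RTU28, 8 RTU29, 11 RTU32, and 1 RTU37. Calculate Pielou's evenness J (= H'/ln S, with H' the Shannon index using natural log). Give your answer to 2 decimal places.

Total N = 8+2+8+15+149+8+11+1 = 202, so the proportions are 0.0396, 0.0099, 0.0396, 0.0743, 0.7376, 0.0396, 0.0545, 0.005 (working shown to 4 dp, full precision carried).
H' = −Σ pᵢ ln pᵢ = −((-0.1279) + (-0.0457) + (-0.1279) + (-0.1931) + (-0.2245) + (-0.1279) + (-0.1585) + (-0.0263)) = 1.0316.
With S = 8 species, ln S = 2.0794, so J = 1.0316/2.0794 = 0.4961, i.e. 0.50 to 2 decimal places.

0.50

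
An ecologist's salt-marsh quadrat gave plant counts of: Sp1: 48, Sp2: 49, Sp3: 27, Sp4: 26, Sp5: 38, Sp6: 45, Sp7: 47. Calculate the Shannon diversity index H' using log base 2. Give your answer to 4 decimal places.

Total N = 48+49+27+26+38+45+47 = 280, so the proportions are 0.171429, 0.175, 0.096429, 0.092857, 0.135714, 0.160714, 0.167857 (working shown to 6 dp, full precision carried).
Each pᵢ log₂ pᵢ term: 0.171429×(-2.544321)=-0.436169, 0.175×(-2.514573)=-0.440050, 0.096429×(-3.374396)=-0.325388, 0.092857×(-3.428843)=-0.318393, 0.135714×(-2.881356)=-0.391041, 0.160714×(-2.637430)=-0.423873, 0.167857×(-2.574694)=-0.432181.
Sum = -2.767095, so H' = 2.7671.

2.7671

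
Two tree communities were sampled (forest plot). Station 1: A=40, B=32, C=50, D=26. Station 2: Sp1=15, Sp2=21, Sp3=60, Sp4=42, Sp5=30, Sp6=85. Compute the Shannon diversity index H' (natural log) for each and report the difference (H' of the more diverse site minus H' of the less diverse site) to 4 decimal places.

0.2759

Station 1: N=148, proportions 0.27027, 0.216216, 0.337838, 0.175676, giving H' = 1.356872 (working shown to 6 dp, full precision carried).
Station 2: N=253, proportions 0.059289, 0.083004, 0.237154, 0.166008, 0.118577, 0.335968, giving H' = 1.632758.
Difference = |1.356872 − 1.632758| = 0.275886, i.e. 0.2759 to 4 decimal places.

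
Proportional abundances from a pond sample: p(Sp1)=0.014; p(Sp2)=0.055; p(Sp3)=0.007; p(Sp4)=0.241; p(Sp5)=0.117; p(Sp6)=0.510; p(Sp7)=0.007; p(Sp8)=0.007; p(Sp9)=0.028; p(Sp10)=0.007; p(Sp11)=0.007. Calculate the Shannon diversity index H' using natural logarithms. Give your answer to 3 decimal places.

1.430

Each pᵢ ln pᵢ term (working shown to 5 dp, full precision carried): 0.014×(-4.26870)=-0.05976, 0.055×(-2.90042)=-0.15952, 0.007×(-4.96185)=-0.03473, 0.241×(-1.42296)=-0.34293, 0.117×(-2.14558)=-0.25103, 0.51×(-0.67334)=-0.34341, 0.007×(-4.96185)=-0.03473, 0.007×(-4.96185)=-0.03473, 0.028×(-3.57555)=-0.10012, 0.007×(-4.96185)=-0.03473, 0.007×(-4.96185)=-0.03473.
Sum = -1.43044, so H' = 1.430.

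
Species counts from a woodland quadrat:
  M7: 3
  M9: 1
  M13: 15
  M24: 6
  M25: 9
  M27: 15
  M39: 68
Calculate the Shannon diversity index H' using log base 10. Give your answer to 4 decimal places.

0.5760

Total N = 3+1+15+6+9+15+68 = 117, so the proportions are 0.025641, 0.008547, 0.128205, 0.051282, 0.076923, 0.128205, 0.581197 (working shown to 6 dp, full precision carried).
Each pᵢ log₁₀ pᵢ term: 0.025641×(-1.591065)=-0.040797, 0.008547×(-2.068186)=-0.017677, 0.128205×(-0.892095)=-0.114371, 0.051282×(-1.290035)=-0.066156, 0.076923×(-1.113943)=-0.085688, 0.128205×(-0.892095)=-0.114371, 0.581197×(-0.235677)=-0.136975.
Sum = -0.576034, so H' = 0.5760.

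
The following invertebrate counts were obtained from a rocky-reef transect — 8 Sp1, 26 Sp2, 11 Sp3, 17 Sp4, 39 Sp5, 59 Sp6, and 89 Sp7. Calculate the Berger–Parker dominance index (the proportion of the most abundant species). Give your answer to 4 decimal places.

0.3574

Total N = 8+26+11+17+39+59+89 = 249, so the proportions are 0.032129, 0.104418, 0.044177, 0.068273, 0.156627, 0.236948, 0.35743 (working shown to 6 dp, full precision carried).
The largest proportion is 0.35743, i.e. d = 0.3574 to 4 decimal places.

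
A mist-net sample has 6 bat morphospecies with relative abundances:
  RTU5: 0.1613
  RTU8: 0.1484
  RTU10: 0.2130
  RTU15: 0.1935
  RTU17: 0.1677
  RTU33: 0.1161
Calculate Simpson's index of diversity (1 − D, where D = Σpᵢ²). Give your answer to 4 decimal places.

D = 0.1613² + 0.1484² + 0.213² + 0.1935² + 0.1677² + 0.1161² = 0.026018 + 0.022023 + 0.045369 + 0.037442 + 0.028123 + 0.013479 = 0.172454 (working shown to 6 dp, full precision carried).
So 1 − D = 0.827546, i.e. 0.8275 to 4 decimal places.

0.8275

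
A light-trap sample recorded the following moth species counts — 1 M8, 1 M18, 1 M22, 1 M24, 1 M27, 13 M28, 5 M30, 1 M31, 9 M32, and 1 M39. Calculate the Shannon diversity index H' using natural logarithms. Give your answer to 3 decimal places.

1.727

Total N = 1+1+1+1+1+13+5+1+9+1 = 34, so the proportions are 0.02941, 0.02941, 0.02941, 0.02941, 0.02941, 0.38235, 0.14706, 0.02941, 0.26471, 0.02941 (working shown to 5 dp, full precision carried).
Each pᵢ ln pᵢ term: 0.02941×(-3.52636)=-0.10372, 0.02941×(-3.52636)=-0.10372, 0.02941×(-3.52636)=-0.10372, 0.02941×(-3.52636)=-0.10372, 0.02941×(-3.52636)=-0.10372, 0.38235×(-0.96141)=-0.36760, 0.14706×(-1.91692)=-0.28190, 0.02941×(-3.52636)=-0.10372, 0.26471×(-1.32914)=-0.35183, 0.02941×(-3.52636)=-0.10372.
Sum = -1.72734, so H' = 1.727.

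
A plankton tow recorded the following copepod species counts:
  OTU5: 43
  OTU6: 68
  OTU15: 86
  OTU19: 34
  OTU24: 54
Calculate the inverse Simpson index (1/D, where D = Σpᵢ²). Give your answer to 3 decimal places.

4.527

Total N = 43+68+86+34+54 = 285, so the proportions are 0.1508772, 0.2385965, 0.3017544, 0.1192982, 0.1894737 (working shown to 7 dp, full precision carried).
D = 0.1508772² + 0.2385965² + 0.3017544² + 0.1192982² + 0.1894737² = 0.0227639 + 0.0569283 + 0.0910557 + 0.0142321 + 0.0359003 = 0.2208803.
So 1/D = 4.52734, i.e. 4.527 to 3 decimal places.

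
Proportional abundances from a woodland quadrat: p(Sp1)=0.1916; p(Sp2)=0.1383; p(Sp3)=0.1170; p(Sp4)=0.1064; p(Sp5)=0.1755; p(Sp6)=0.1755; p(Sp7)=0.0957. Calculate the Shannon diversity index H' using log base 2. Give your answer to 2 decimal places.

Each pᵢ log₂ pᵢ term (working shown to 4 dp, full precision carried): 0.1916×(-2.3838)=-0.4567, 0.1383×(-2.8541)=-0.3947, 0.117×(-3.0954)=-0.3622, 0.1064×(-3.2324)=-0.3439, 0.1755×(-2.5105)=-0.4406, 0.1755×(-2.5105)=-0.4406, 0.0957×(-3.3853)=-0.3240.
Sum = -2.7627, so H' = 2.76.

2.76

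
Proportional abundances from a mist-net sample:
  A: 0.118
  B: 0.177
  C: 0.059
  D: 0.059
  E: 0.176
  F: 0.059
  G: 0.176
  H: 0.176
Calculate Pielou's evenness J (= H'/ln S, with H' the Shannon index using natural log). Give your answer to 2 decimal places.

H' = −Σ pᵢ ln pᵢ = −((-0.2522) + (-0.3065) + (-0.1670) + (-0.1670) + (-0.3058) + (-0.1670) + (-0.3058) + (-0.3058)) = 1.9769 (working shown to 4 dp, full precision carried).
With S = 8 species, ln S = 2.0794, so J = 1.9769/2.0794 = 0.9507, i.e. 0.95 to 2 decimal places.

0.95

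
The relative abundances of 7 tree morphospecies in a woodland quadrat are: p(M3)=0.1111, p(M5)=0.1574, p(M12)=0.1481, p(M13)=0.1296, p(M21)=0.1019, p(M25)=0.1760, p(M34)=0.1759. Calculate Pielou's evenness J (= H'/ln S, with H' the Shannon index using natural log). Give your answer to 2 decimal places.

H' = −Σ pᵢ ln pᵢ = −((-0.2441) + (-0.2910) + (-0.2829) + (-0.2648) + (-0.2327) + (-0.3058) + (-0.3057)) = 1.9270 (working shown to 4 dp, full precision carried).
With S = 7 species, ln S = 1.9459, so J = 1.9270/1.9459 = 0.9903, i.e. 0.99 to 2 decimal places.

0.99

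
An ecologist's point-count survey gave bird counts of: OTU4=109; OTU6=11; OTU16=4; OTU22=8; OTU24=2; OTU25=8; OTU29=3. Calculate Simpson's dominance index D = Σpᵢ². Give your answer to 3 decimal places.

0.578

Total N = 109+11+4+8+2+8+3 = 145, so the proportions are 0.75172, 0.07586, 0.02759, 0.05517, 0.01379, 0.05517, 0.02069 (working shown to 5 dp, full precision carried).
D = 0.75172² + 0.07586² + 0.02759² + 0.05517² + 0.01379² + 0.05517² + 0.02069² = 0.56509 + 0.00576 + 0.00076 + 0.00304 + 0.00019 + 0.00304 + 0.00043 = 0.57831.
To 3 decimal places, D = 0.578.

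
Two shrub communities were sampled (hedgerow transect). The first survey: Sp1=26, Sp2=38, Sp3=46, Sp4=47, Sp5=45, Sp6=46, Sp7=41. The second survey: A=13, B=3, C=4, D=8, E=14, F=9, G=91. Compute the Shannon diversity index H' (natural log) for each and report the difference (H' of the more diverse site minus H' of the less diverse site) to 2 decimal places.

0.68

The first survey: N=289, proportions 0.09, 0.1315, 0.1592, 0.1626, 0.1557, 0.1592, 0.1419, giving H' = 1.9305 (working shown to 4 dp, full precision carried).
The second survey: N=142, proportions 0.0915, 0.0211, 0.0282, 0.0563, 0.0986, 0.0634, 0.6408, giving H' = 1.2514.
Difference = |1.9305 − 1.2514| = 0.6791, i.e. 0.68 to 2 decimal places.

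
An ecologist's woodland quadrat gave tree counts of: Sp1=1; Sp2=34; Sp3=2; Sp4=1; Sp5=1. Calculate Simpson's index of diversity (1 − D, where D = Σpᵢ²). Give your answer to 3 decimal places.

Total N = 1+34+2+1+1 = 39, so the proportions are 0.02564, 0.87179, 0.05128, 0.02564, 0.02564 (working shown to 5 dp, full precision carried).
D = 0.02564² + 0.87179² + 0.05128² + 0.02564² + 0.02564² = 0.00066 + 0.76003 + 0.00263 + 0.00066 + 0.00066 = 0.76463.
So 1 − D = 0.23537, i.e. 0.235 to 3 decimal places.

0.235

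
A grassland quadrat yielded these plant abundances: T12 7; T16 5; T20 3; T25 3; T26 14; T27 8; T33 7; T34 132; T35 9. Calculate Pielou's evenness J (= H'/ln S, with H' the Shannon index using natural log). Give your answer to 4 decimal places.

Total N = 7+5+3+3+14+8+7+132+9 = 188, so the proportions are 0.037234, 0.026596, 0.015957, 0.015957, 0.074468, 0.042553, 0.037234, 0.702128, 0.047872 (working shown to 6 dp, full precision carried).
H' = −Σ pᵢ ln pᵢ = −((-0.122520) + (-0.096463) + (-0.066029) + (-0.066029) + (-0.193422) + (-0.134340) + (-0.122520) + (-0.248300) + (-0.145494)) = 1.195118.
With S = 9 species, ln S = 2.197225, so J = 1.195118/2.197225 = 0.543922, i.e. 0.5439 to 4 decimal places.

0.5439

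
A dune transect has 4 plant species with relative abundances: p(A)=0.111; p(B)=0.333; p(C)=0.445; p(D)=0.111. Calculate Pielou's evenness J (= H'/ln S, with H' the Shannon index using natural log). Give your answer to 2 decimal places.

H' = −Σ pᵢ ln pᵢ = −((-0.2440) + (-0.3662) + (-0.3603) + (-0.2440)) = 1.2145 (working shown to 4 dp, full precision carried).
With S = 4 species, ln S = 1.3863, so J = 1.2145/1.3863 = 0.8761, i.e. 0.88 to 2 decimal places.

0.88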